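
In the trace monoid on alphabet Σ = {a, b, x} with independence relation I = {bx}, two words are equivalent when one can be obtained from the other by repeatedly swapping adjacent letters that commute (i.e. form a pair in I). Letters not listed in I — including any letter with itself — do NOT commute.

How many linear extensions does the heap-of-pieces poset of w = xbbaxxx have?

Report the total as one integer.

0(x) covers ∅
1(b) covers ∅
2(b) covers 1:b
3(a) covers 0:x, 2:b
4(x) covers 3:a
5(x) covers 4:x
6(x) covers 5:x
floor of heap: 0:x, 1:b
completions by unplaced set U, small U first (add the entries for U minus each lowest piece of U):
  |U|=1: {6}:1
  |U|=2: {5,6}:1
  |U|=3: {4,5,6}:1
  |U|=4: {3,4,5,6}:1
  |U|=5: {0,3,4,5,6}:1  {2,3,4,5,6}:1
  start at 0(x): 1
  start at 1(b): 2
sum over floor = 3

3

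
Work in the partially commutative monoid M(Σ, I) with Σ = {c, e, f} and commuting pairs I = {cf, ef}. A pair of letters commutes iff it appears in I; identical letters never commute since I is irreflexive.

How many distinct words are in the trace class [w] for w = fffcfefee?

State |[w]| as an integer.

126

#0=f has no predecessor
#1=f depends on [0:f]
#2=f depends on [1:f]
#3=c has no predecessor
#4=f depends on [2:f]
#5=e depends on [3:c]
#6=f depends on [4:f]
#7=e depends on [5:e]
#8=e depends on [7:e]
sources: [0:f, 3:c]
N(rest) = Σ N(rest − s) over sources s of rest; N(one piece) = 1:
  size 1 → [6]=1  [8]=1
  size 2 → [4,6]=1  [6,8]=2  [7,8]=1
  size 3 → [2,4,6]=1  [4,6,8]=3  [5,7,8]=1  [6,7,8]=3
  size 4 → [1,2,4,6]=1  [2,4,6,8]=4  [3,5,7,8]=1  [4,6,7,8]=6  [5,6,7,8]=4
  size 5 → [0,1,2,4,6]=1  [1,2,4,6,8]=5  [2,4,6,7,8]=10  [3,5,6,7,8]=5  [4,5,6,7,8]=10
  size 6 → [0,1,2,4,6,8]=6  [1,2,4,6,7,8]=15  [2,4,5,6,7,8]=20  [3,4,5,6,7,8]=15
  size 7 → [0,1,2,4,6,7,8]=21  [1,2,4,5,6,7,8]=35  [2,3,4,5,6,7,8]=35
  first=0(f) contributes 70
  first=3(c) contributes 56
|[w]| = 126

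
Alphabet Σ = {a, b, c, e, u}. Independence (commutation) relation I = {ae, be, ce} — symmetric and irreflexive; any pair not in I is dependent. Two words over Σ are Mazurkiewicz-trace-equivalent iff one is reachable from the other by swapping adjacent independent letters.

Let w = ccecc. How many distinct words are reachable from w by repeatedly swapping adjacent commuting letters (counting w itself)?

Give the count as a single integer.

5

piece 0:c — minimal
piece 1:c rests on {0:c}
piece 2:e — minimal
piece 3:c rests on {1:c}
piece 4:c rests on {3:c}
minimal pieces: {0:c, 2:e}
ways to finish when only these pieces remain (= sum over removing one remaining piece with nothing left below it):
  1 left: {2}→1  {4}→1
  2 left: {2,4}→2  {3,4}→1
  3 left: {1,3,4}→1  {2,3,4}→3
  placing 0:c first → 4 extensions
  placing 2:e first → 1 extensions
total linear extensions = 5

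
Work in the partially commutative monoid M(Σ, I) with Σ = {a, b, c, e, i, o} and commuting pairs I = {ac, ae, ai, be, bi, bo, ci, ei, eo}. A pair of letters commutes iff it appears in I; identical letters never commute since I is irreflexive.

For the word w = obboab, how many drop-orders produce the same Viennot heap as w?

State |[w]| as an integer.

6

#0=o has no predecessor
#1=b has no predecessor
#2=b depends on [1:b]
#3=o depends on [0:o]
#4=a depends on [2:b, 3:o]
#5=b depends on [4:a]
sources: [0:o, 1:b]
N(rest) = Σ N(rest − s) over sources s of rest; N(one piece) = 1:
  size 1 → [5]=1
  size 2 → [4,5]=1
  size 3 → [2,4,5]=1  [3,4,5]=1
  size 4 → [0,3,4,5]=1  [1,2,4,5]=1  [2,3,4,5]=2
  first=0(o) contributes 3
  first=1(b) contributes 3
|[w]| = 6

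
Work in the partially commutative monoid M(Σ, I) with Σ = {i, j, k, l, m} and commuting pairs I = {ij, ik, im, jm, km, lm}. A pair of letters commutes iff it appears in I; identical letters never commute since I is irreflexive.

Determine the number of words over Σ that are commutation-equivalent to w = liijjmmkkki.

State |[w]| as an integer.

3080

drop 0:l onto floor
drop 1:i onto {0:l}
drop 2:i onto {1:i}
drop 3:j onto {0:l}
drop 4:j onto {3:j}
drop 5:m onto floor
drop 6:m onto {5:m}
drop 7:k onto {4:j}
drop 8:k onto {7:k}
drop 9:k onto {8:k}
drop 10:i onto {2:i}
ground layer = {0:l, 5:m}
drop-orders for the pieces not yet dropped (sum over which currently-grounded one goes next):
  1 to go: {6} 1  {9} 1  {10} 1
  2 to go: {2,10} 1  {5,6} 1  {6,9} 2  {6,10} 2  {8,9} 1  {9,10} 2
  3 to go: {1,2,10} 1  {2,6,10} 3  {2,9,10} 3  {5,6,9} 3  {5,6,10} 3  {6,8,9} 3  {6,9,10} 6  {7,8,9} 1  {8,9,10} 3
  4 to go: {1,2,6,10} 4  {1,2,9,10} 4  {2,5,6,10} 6  {2,6,9,10} 12  {2,8,9,10} 6  {4,7,8,9} 1  {5,6,8,9} 6  {5,6,9,10} 12  {6,7,8,9} 4  {6,8,9,10} 12  {7,8,9,10} 4
  5 to go: {1,2,5,6,10} 10  {1,2,6,9,10} 20  {1,2,8,9,10} 10  {2,5,6,9,10} 30  {2,6,8,9,10} 30  {2,7,8,9,10} 10  {3,4,7,8,9} 1  {4,6,7,8,9} 5  {4,7,8,9,10} 5  {5,6,7,8,9} 10  {5,6,8,9,10} 30  {6,7,8,9,10} 20
  6 to go: {1,2,5,6,9,10} 60  {1,2,6,8,9,10} 60  {1,2,7,8,9,10} 20  {2,4,7,8,9,10} 15  {2,5,6,8,9,10} 90  {2,6,7,8,9,10} 60  {3,4,6,7,8,9} 6  {3,4,7,8,9,10} 6  {4,5,6,7,8,9} 15  {4,6,7,8,9,10} 30  {5,6,7,8,9,10} 60
  7 to go: {1,2,4,7,8,9,10} 35  {1,2,5,6,8,9,10} 210  {1,2,6,7,8,9,10} 140  {2,3,4,7,8,9,10} 21  {2,4,6,7,8,9,10} 105  {2,5,6,7,8,9,10} 210  {3,4,5,6,7,8,9} 21  {3,4,6,7,8,9,10} 42  {4,5,6,7,8,9,10} 105
  8 to go: {1,2,3,4,7,8,9,10} 56  {1,2,4,6,7,8,9,10} 280  {1,2,5,6,7,8,9,10} 560  {2,3,4,6,7,8,9,10} 168  {2,4,5,6,7,8,9,10} 420  {3,4,5,6,7,8,9,10} 168
  9 to go: {0,1,2,3,4,7,8,9,10} 56  {1,2,3,4,6,7,8,9,10} 504  {1,2,4,5,6,7,8,9,10} 1260  {2,3,4,5,6,7,8,9,10} 756
  if 0:l drops first: 2520 orders
  if 5:m drops first: 560 orders
heap linearizations: 3080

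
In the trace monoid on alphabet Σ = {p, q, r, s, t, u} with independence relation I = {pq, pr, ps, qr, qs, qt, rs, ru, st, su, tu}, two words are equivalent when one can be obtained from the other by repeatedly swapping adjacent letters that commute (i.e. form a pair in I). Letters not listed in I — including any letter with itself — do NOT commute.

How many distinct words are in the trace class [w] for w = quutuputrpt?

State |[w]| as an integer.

#0=q has no predecessor
#1=u depends on [0:q]
#2=u depends on [1:u]
#3=t has no predecessor
#4=u depends on [2:u]
#5=p depends on [3:t, 4:u]
#6=u depends on [5:p]
#7=t depends on [5:p]
#8=r depends on [7:t]
#9=p depends on [6:u, 7:t]
#10=t depends on [8:r, 9:p]
sources: [0:q, 3:t]
N(rest) = Σ N(rest − s) over sources s of rest; N(one piece) = 1:
  size 1 → [10]=1
  size 2 → [8,10]=1  [9,10]=1
  size 3 → [6,9,10]=1  [8,9,10]=2
  size 4 → [6,8,9,10]=3  [7,8,9,10]=2
  size 5 → [6,7,8,9,10]=5
  size 6 → [5,6,7,8,9,10]=5
  size 7 → [3,5,6,7,8,9,10]=5  [4,5,6,7,8,9,10]=5
  size 8 → [2,4,5,6,7,8,9,10]=5  [3,4,5,6,7,8,9,10]=10
  size 9 → [1,2,4,5,6,7,8,9,10]=5  [2,3,4,5,6,7,8,9,10]=15
  first=0(q) contributes 20
  first=3(t) contributes 5
|[w]| = 25

25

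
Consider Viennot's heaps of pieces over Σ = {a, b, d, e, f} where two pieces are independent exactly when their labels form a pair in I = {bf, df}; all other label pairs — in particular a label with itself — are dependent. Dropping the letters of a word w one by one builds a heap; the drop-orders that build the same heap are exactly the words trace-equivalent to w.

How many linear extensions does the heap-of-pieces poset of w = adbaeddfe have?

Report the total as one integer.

#0=a has no predecessor
#1=d depends on [0:a]
#2=b depends on [1:d]
#3=a depends on [2:b]
#4=e depends on [3:a]
#5=d depends on [4:e]
#6=d depends on [5:d]
#7=f depends on [4:e]
#8=e depends on [6:d, 7:f]
sources: [0:a]
N(rest) = Σ N(rest − s) over sources s of rest; N(one piece) = 1:
  size 1 → [8]=1
  size 2 → [6,8]=1  [7,8]=1
  size 3 → [5,6,8]=1  [6,7,8]=2
  size 4 → [5,6,7,8]=3
  size 5 → [4,5,6,7,8]=3
  size 6 → [3,4,5,6,7,8]=3
  size 7 → [2,3,4,5,6,7,8]=3
  first=0(a) contributes 3

3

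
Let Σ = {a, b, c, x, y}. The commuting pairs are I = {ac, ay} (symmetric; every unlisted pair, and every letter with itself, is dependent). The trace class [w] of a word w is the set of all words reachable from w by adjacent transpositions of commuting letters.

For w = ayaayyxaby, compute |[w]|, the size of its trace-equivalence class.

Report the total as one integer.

20

0(a) covers ∅
1(y) covers ∅
2(a) covers 0:a
3(a) covers 2:a
4(y) covers 1:y
5(y) covers 4:y
6(x) covers 3:a, 5:y
7(a) covers 6:x
8(b) covers 7:a
9(y) covers 8:b
floor of heap: 0:a, 1:y
completions by unplaced set U, small U first (add the entries for U minus each lowest piece of U):
  |U|=1: {9}:1
  |U|=2: {8,9}:1
  |U|=3: {7,8,9}:1
  |U|=4: {6,7,8,9}:1
  |U|=5: {3,6,7,8,9}:1  {5,6,7,8,9}:1
  |U|=6: {2,3,6,7,8,9}:1  {3,5,6,7,8,9}:2  {4,5,6,7,8,9}:1
  |U|=7: {0,2,3,6,7,8,9}:1  {1,4,5,6,7,8,9}:1  {2,3,5,6,7,8,9}:3  {3,4,5,6,7,8,9}:3
  |U|=8: {0,2,3,5,6,7,8,9}:4  {1,3,4,5,6,7,8,9}:4  {2,3,4,5,6,7,8,9}:6
  start at 0(a): 10
  start at 1(y): 10
sum over floor = 20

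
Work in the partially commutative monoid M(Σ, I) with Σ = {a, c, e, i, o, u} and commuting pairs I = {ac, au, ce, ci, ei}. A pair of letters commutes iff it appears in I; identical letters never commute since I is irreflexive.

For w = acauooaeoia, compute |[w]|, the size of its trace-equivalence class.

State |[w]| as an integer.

#0=a has no predecessor
#1=c has no predecessor
#2=a depends on [0:a]
#3=u depends on [1:c]
#4=o depends on [2:a, 3:u]
#5=o depends on [4:o]
#6=a depends on [5:o]
#7=e depends on [6:a]
#8=o depends on [7:e]
#9=i depends on [8:o]
#10=a depends on [9:i]
sources: [0:a, 1:c]
N(rest) = Σ N(rest − s) over sources s of rest; N(one piece) = 1:
  size 1 → [10]=1
  size 2 → [9,10]=1
  size 3 → [8,9,10]=1
  size 4 → [7,8,9,10]=1
  size 5 → [6,7,8,9,10]=1
  size 6 → [5,6,7,8,9,10]=1
  size 7 → [4,5,6,7,8,9,10]=1
  size 8 → [2,4,5,6,7,8,9,10]=1  [3,4,5,6,7,8,9,10]=1
  size 9 → [0,2,4,5,6,7,8,9,10]=1  [1,3,4,5,6,7,8,9,10]=1  [2,3,4,5,6,7,8,9,10]=2
  first=0(a) contributes 3
  first=1(c) contributes 3
|[w]| = 6

6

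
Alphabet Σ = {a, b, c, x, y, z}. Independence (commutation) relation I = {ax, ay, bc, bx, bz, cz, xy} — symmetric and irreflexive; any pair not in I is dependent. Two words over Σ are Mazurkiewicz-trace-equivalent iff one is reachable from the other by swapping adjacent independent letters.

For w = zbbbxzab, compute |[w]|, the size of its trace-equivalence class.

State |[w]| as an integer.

20

0(z) covers ∅
1(b) covers ∅
2(b) covers 1:b
3(b) covers 2:b
4(x) covers 0:z
5(z) covers 4:x
6(a) covers 3:b, 5:z
7(b) covers 6:a
floor of heap: 0:z, 1:b
completions by unplaced set U, small U first (add the entries for U minus each lowest piece of U):
  |U|=1: {7}:1
  |U|=2: {6,7}:1
  |U|=3: {3,6,7}:1  {5,6,7}:1
  |U|=4: {2,3,6,7}:1  {3,5,6,7}:2  {4,5,6,7}:1
  |U|=5: {0,4,5,6,7}:1  {1,2,3,6,7}:1  {2,3,5,6,7}:3  {3,4,5,6,7}:3
  |U|=6: {0,3,4,5,6,7}:4  {1,2,3,5,6,7}:4  {2,3,4,5,6,7}:6
  start at 0(z): 10
  start at 1(b): 10
sum over floor = 20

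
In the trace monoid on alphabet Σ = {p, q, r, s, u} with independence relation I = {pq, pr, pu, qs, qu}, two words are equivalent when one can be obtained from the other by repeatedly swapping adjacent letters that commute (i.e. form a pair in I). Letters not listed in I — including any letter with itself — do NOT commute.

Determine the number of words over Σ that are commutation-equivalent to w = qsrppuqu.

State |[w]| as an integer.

108

#0=q has no predecessor
#1=s has no predecessor
#2=r depends on [0:q, 1:s]
#3=p depends on [1:s]
#4=p depends on [3:p]
#5=u depends on [2:r]
#6=q depends on [2:r]
#7=u depends on [5:u]
sources: [0:q, 1:s]
N(rest) = Σ N(rest − s) over sources s of rest; N(one piece) = 1:
  size 1 → [4]=1  [6]=1  [7]=1
  size 2 → [3,4]=1  [4,6]=2  [4,7]=2  [5,7]=1  [6,7]=2
  size 3 → [3,4,6]=3  [3,4,7]=3  [4,5,7]=3  [4,6,7]=6  [5,6,7]=3
  size 4 → [2,5,6,7]=3  [3,4,5,7]=6  [3,4,6,7]=12  [4,5,6,7]=12
  size 5 → [0,2,5,6,7]=3  [2,4,5,6,7]=15  [3,4,5,6,7]=30
  size 6 → [0,2,4,5,6,7]=18  [2,3,4,5,6,7]=45
  first=0(q) contributes 45
  first=1(s) contributes 63
|[w]| = 108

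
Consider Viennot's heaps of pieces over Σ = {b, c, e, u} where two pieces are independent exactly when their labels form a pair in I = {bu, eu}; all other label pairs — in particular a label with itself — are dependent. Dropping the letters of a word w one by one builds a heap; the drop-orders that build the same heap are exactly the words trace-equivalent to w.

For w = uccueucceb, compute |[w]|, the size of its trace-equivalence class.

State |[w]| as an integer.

3

drop 0:u onto floor
drop 1:c onto {0:u}
drop 2:c onto {1:c}
drop 3:u onto {2:c}
drop 4:e onto {2:c}
drop 5:u onto {3:u}
drop 6:c onto {4:e, 5:u}
drop 7:c onto {6:c}
drop 8:e onto {7:c}
drop 9:b onto {8:e}
ground layer = {0:u}
drop-orders for the pieces not yet dropped (sum over which currently-grounded one goes next):
  1 to go: {9} 1
  2 to go: {8,9} 1
  3 to go: {7,8,9} 1
  4 to go: {6,7,8,9} 1
  5 to go: {4,6,7,8,9} 1  {5,6,7,8,9} 1
  6 to go: {3,5,6,7,8,9} 1  {4,5,6,7,8,9} 2
  7 to go: {3,4,5,6,7,8,9} 3
  8 to go: {2,3,4,5,6,7,8,9} 3
  if 0:u drops first: 3 orders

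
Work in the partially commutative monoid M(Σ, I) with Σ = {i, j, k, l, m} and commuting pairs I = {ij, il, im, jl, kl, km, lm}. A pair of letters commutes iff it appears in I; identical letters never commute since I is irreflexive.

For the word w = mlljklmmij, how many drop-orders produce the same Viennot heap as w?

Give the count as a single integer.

1080

#0=m has no predecessor
#1=l has no predecessor
#2=l depends on [1:l]
#3=j depends on [0:m]
#4=k depends on [3:j]
#5=l depends on [2:l]
#6=m depends on [3:j]
#7=m depends on [6:m]
#8=i depends on [4:k]
#9=j depends on [4:k, 7:m]
sources: [0:m, 1:l]
N(rest) = Σ N(rest − s) over sources s of rest; N(one piece) = 1:
  size 1 → [5]=1  [8]=1  [9]=1
  size 2 → [2,5]=1  [5,8]=2  [5,9]=2  [7,9]=1  [8,9]=2
  size 3 → [1,2,5]=1  [2,5,8]=3  [2,5,9]=3  [4,8,9]=2  [5,7,9]=3  [5,8,9]=6  [6,7,9]=1  [7,8,9]=3
  size 4 → [1,2,5,8]=4  [1,2,5,9]=4  [2,5,7,9]=6  [2,5,8,9]=12  [4,5,8,9]=8  [4,7,8,9]=5  [5,6,7,9]=4  [5,7,8,9]=12  [6,7,8,9]=4
  size 5 → [1,2,5,7,9]=10  [1,2,5,8,9]=20  [2,4,5,8,9]=20  [2,5,6,7,9]=10  [2,5,7,8,9]=30  [4,5,7,8,9]=25  [4,6,7,8,9]=9  [5,6,7,8,9]=20
  size 6 → [1,2,4,5,8,9]=40  [1,2,5,6,7,9]=20  [1,2,5,7,8,9]=60  [2,4,5,7,8,9]=75  [2,5,6,7,8,9]=60  [3,4,6,7,8,9]=9  [4,5,6,7,8,9]=54
  size 7 → [0,3,4,6,7,8,9]=9  [1,2,4,5,7,8,9]=175  [1,2,5,6,7,8,9]=140  [2,4,5,6,7,8,9]=189  [3,4,5,6,7,8,9]=63
  size 8 → [0,3,4,5,6,7,8,9]=72  [1,2,4,5,6,7,8,9]=504  [2,3,4,5,6,7,8,9]=252
  first=0(m) contributes 756
  first=1(l) contributes 324
|[w]| = 1080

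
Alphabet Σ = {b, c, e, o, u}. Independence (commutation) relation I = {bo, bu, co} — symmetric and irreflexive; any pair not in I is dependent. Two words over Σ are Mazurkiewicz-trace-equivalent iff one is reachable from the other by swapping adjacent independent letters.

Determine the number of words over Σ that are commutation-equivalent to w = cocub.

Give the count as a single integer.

#0=c has no predecessor
#1=o has no predecessor
#2=c depends on [0:c]
#3=u depends on [1:o, 2:c]
#4=b depends on [2:c]
sources: [0:c, 1:o]
N(rest) = Σ N(rest − s) over sources s of rest; N(one piece) = 1:
  size 1 → [3]=1  [4]=1
  size 2 → [1,3]=1  [3,4]=2
  size 3 → [1,3,4]=3  [2,3,4]=2
  first=0(c) contributes 5
  first=1(o) contributes 2
|[w]| = 7

7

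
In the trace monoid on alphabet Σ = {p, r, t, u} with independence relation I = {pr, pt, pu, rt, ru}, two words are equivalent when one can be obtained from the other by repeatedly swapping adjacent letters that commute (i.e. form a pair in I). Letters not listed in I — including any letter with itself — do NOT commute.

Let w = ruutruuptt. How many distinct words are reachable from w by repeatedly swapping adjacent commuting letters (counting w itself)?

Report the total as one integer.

360

piece 0:r — minimal
piece 1:u — minimal
piece 2:u rests on {1:u}
piece 3:t rests on {2:u}
piece 4:r rests on {0:r}
piece 5:u rests on {3:t}
piece 6:u rests on {5:u}
piece 7:p — minimal
piece 8:t rests on {6:u}
piece 9:t rests on {8:t}
minimal pieces: {0:r, 1:u, 7:p}
ways to finish when only these pieces remain (= sum over removing one remaining piece with nothing left below it):
  1 left: {4}→1  {7}→1  {9}→1
  2 left: {0,4}→1  {4,7}→2  {4,9}→2  {7,9}→2  {8,9}→1
  3 left: {0,4,7}→3  {0,4,9}→3  {4,7,9}→6  {4,8,9}→3  {6,8,9}→1  {7,8,9}→3
  4 left: {0,4,7,9}→12  {0,4,8,9}→6  {4,6,8,9}→4  {4,7,8,9}→12  {5,6,8,9}→1  {6,7,8,9}→4
  5 left: {0,4,6,8,9}→10  {0,4,7,8,9}→30  {3,5,6,8,9}→1  {4,5,6,8,9}→5  {4,6,7,8,9}→20  {5,6,7,8,9}→5
  6 left: {0,4,5,6,8,9}→15  {0,4,6,7,8,9}→60  {2,3,5,6,8,9}→1  {3,4,5,6,8,9}→6  {3,5,6,7,8,9}→6  {4,5,6,7,8,9}→30
  7 left: {0,3,4,5,6,8,9}→21  {0,4,5,6,7,8,9}→105  {1,2,3,5,6,8,9}→1  {2,3,4,5,6,8,9}→7  {2,3,5,6,7,8,9}→7  {3,4,5,6,7,8,9}→42
  8 left: {0,2,3,4,5,6,8,9}→28  {0,3,4,5,6,7,8,9}→168  {1,2,3,4,5,6,8,9}→8  {1,2,3,5,6,7,8,9}→8  {2,3,4,5,6,7,8,9}→56
  placing 0:r first → 72 extensions
  placing 1:u first → 252 extensions
  placing 7:p first → 36 extensions
total linear extensions = 360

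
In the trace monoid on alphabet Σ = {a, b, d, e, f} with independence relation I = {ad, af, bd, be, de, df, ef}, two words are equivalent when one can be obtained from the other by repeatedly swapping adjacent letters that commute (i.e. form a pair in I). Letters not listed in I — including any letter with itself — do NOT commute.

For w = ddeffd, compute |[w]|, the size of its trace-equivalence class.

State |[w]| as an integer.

piece 0:d — minimal
piece 1:d rests on {0:d}
piece 2:e — minimal
piece 3:f — minimal
piece 4:f rests on {3:f}
piece 5:d rests on {1:d}
minimal pieces: {0:d, 2:e, 3:f}
ways to finish when only these pieces remain (= sum over removing one remaining piece with nothing left below it):
  1 left: {2}→1  {4}→1  {5}→1
  2 left: {1,5}→1  {2,4}→2  {2,5}→2  {3,4}→1  {4,5}→2
  3 left: {0,1,5}→1  {1,2,5}→3  {1,4,5}→3  {2,3,4}→3  {2,4,5}→6  {3,4,5}→3
  4 left: {0,1,2,5}→4  {0,1,4,5}→4  {1,2,4,5}→12  {1,3,4,5}→6  {2,3,4,5}→12
  placing 0:d first → 30 extensions
  placing 2:e first → 10 extensions
  placing 3:f first → 20 extensions
total linear extensions = 60

60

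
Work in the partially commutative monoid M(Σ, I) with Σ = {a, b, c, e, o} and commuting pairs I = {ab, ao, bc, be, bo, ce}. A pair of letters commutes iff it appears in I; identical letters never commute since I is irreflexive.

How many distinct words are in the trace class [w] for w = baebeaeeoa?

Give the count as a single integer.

90

drop 0:b onto floor
drop 1:a onto floor
drop 2:e onto {1:a}
drop 3:b onto {0:b}
drop 4:e onto {2:e}
drop 5:a onto {4:e}
drop 6:e onto {5:a}
drop 7:e onto {6:e}
drop 8:o onto {7:e}
drop 9:a onto {7:e}
ground layer = {0:b, 1:a}
drop-orders for the pieces not yet dropped (sum over which currently-grounded one goes next):
  1 to go: {3} 1  {8} 1  {9} 1
  2 to go: {0,3} 1  {3,8} 2  {3,9} 2  {8,9} 2
  3 to go: {0,3,8} 3  {0,3,9} 3  {3,8,9} 6  {7,8,9} 2
  4 to go: {0,3,8,9} 12  {3,7,8,9} 8  {6,7,8,9} 2
  5 to go: {0,3,7,8,9} 20  {3,6,7,8,9} 10  {5,6,7,8,9} 2
  6 to go: {0,3,6,7,8,9} 30  {3,5,6,7,8,9} 12  {4,5,6,7,8,9} 2
  7 to go: {0,3,5,6,7,8,9} 42  {2,4,5,6,7,8,9} 2  {3,4,5,6,7,8,9} 14
  8 to go: {0,3,4,5,6,7,8,9} 56  {1,2,4,5,6,7,8,9} 2  {2,3,4,5,6,7,8,9} 16
  if 0:b drops first: 18 orders
  if 1:a drops first: 72 orders
heap linearizations: 90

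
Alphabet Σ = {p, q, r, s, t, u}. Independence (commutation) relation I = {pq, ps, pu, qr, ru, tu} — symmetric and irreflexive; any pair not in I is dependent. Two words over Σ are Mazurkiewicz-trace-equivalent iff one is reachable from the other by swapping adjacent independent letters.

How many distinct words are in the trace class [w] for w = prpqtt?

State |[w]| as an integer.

4

drop 0:p onto floor
drop 1:r onto {0:p}
drop 2:p onto {1:r}
drop 3:q onto floor
drop 4:t onto {2:p, 3:q}
drop 5:t onto {4:t}
ground layer = {0:p, 3:q}
drop-orders for the pieces not yet dropped (sum over which currently-grounded one goes next):
  1 to go: {5} 1
  2 to go: {4,5} 1
  3 to go: {2,4,5} 1  {3,4,5} 1
  4 to go: {1,2,4,5} 1  {2,3,4,5} 2
  if 0:p drops first: 3 orders
  if 3:q drops first: 1 orders
heap linearizations: 4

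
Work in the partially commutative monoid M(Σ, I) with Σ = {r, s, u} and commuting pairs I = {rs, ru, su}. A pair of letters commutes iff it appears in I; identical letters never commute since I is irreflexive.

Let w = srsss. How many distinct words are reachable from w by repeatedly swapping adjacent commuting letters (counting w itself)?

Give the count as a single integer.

piece 0:s — minimal
piece 1:r — minimal
piece 2:s rests on {0:s}
piece 3:s rests on {2:s}
piece 4:s rests on {3:s}
minimal pieces: {0:s, 1:r}
ways to finish when only these pieces remain (= sum over removing one remaining piece with nothing left below it):
  1 left: {1}→1  {4}→1
  2 left: {1,4}→2  {3,4}→1
  3 left: {1,3,4}→3  {2,3,4}→1
  placing 0:s first → 4 extensions
  placing 1:r first → 1 extensions
total linear extensions = 5

5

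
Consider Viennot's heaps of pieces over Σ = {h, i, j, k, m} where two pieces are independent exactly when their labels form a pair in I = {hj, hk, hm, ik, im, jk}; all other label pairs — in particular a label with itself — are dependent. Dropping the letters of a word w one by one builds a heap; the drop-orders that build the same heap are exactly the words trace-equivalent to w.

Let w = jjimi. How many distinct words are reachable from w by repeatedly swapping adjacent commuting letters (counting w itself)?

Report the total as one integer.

3

#0=j has no predecessor
#1=j depends on [0:j]
#2=i depends on [1:j]
#3=m depends on [1:j]
#4=i depends on [2:i]
sources: [0:j]
N(rest) = Σ N(rest − s) over sources s of rest; N(one piece) = 1:
  size 1 → [3]=1  [4]=1
  size 2 → [2,4]=1  [3,4]=2
  size 3 → [2,3,4]=3
  first=0(j) contributes 3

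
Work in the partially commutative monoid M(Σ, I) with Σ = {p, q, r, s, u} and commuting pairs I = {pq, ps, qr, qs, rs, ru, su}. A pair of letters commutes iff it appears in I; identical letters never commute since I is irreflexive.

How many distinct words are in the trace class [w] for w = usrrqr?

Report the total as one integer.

60

piece 0:u — minimal
piece 1:s — minimal
piece 2:r — minimal
piece 3:r rests on {2:r}
piece 4:q rests on {0:u}
piece 5:r rests on {3:r}
minimal pieces: {0:u, 1:s, 2:r}
ways to finish when only these pieces remain (= sum over removing one remaining piece with nothing left below it):
  1 left: {1}→1  {4}→1  {5}→1
  2 left: {0,4}→1  {1,4}→2  {1,5}→2  {3,5}→1  {4,5}→2
  3 left: {0,1,4}→3  {0,4,5}→3  {1,3,5}→3  {1,4,5}→6  {2,3,5}→1  {3,4,5}→3
  4 left: {0,1,4,5}→12  {0,3,4,5}→6  {1,2,3,5}→4  {1,3,4,5}→12  {2,3,4,5}→4
  placing 0:u first → 20 extensions
  placing 1:s first → 10 extensions
  placing 2:r first → 30 extensions
total linear extensions = 60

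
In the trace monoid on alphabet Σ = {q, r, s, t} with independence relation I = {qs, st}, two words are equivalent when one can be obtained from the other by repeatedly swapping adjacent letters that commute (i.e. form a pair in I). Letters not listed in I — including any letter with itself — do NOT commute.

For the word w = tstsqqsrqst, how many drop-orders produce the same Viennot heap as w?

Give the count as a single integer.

#0=t has no predecessor
#1=s has no predecessor
#2=t depends on [0:t]
#3=s depends on [1:s]
#4=q depends on [2:t]
#5=q depends on [4:q]
#6=s depends on [3:s]
#7=r depends on [5:q, 6:s]
#8=q depends on [7:r]
#9=s depends on [7:r]
#10=t depends on [8:q]
sources: [0:t, 1:s]
N(rest) = Σ N(rest − s) over sources s of rest; N(one piece) = 1:
  size 1 → [9]=1  [10]=1
  size 2 → [8,10]=1  [9,10]=2
  size 3 → [8,9,10]=3
  size 4 → [7,8,9,10]=3
  size 5 → [5,7,8,9,10]=3  [6,7,8,9,10]=3
  size 6 → [3,6,7,8,9,10]=3  [4,5,7,8,9,10]=3  [5,6,7,8,9,10]=6
  size 7 → [1,3,6,7,8,9,10]=3  [2,4,5,7,8,9,10]=3  [3,5,6,7,8,9,10]=9  [4,5,6,7,8,9,10]=9
  size 8 → [0,2,4,5,7,8,9,10]=3  [1,3,5,6,7,8,9,10]=12  [2,4,5,6,7,8,9,10]=12  [3,4,5,6,7,8,9,10]=18
  size 9 → [0,2,4,5,6,7,8,9,10]=15  [1,3,4,5,6,7,8,9,10]=30  [2,3,4,5,6,7,8,9,10]=30
  first=0(t) contributes 60
  first=1(s) contributes 45
|[w]| = 105

105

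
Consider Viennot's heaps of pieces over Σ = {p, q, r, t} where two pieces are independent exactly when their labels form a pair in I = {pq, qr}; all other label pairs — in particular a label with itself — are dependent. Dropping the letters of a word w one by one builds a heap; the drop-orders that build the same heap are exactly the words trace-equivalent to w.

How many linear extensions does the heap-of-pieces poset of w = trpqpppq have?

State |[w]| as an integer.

21

drop 0:t onto floor
drop 1:r onto {0:t}
drop 2:p onto {1:r}
drop 3:q onto {0:t}
drop 4:p onto {2:p}
drop 5:p onto {4:p}
drop 6:p onto {5:p}
drop 7:q onto {3:q}
ground layer = {0:t}
drop-orders for the pieces not yet dropped (sum over which currently-grounded one goes next):
  1 to go: {6} 1  {7} 1
  2 to go: {3,7} 1  {5,6} 1  {6,7} 2
  3 to go: {3,6,7} 3  {4,5,6} 1  {5,6,7} 3
  4 to go: {2,4,5,6} 1  {3,5,6,7} 6  {4,5,6,7} 4
  5 to go: {1,2,4,5,6} 1  {2,4,5,6,7} 5  {3,4,5,6,7} 10
  6 to go: {1,2,4,5,6,7} 6  {2,3,4,5,6,7} 15
  if 0:t drops first: 21 orders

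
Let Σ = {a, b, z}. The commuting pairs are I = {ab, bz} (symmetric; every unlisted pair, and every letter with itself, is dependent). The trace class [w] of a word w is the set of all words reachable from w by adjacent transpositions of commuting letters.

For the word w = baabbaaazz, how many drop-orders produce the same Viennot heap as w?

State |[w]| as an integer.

piece 0:b — minimal
piece 1:a — minimal
piece 2:a rests on {1:a}
piece 3:b rests on {0:b}
piece 4:b rests on {3:b}
piece 5:a rests on {2:a}
piece 6:a rests on {5:a}
piece 7:a rests on {6:a}
piece 8:z rests on {7:a}
piece 9:z rests on {8:z}
minimal pieces: {0:b, 1:a}
ways to finish when only these pieces remain (= sum over removing one remaining piece with nothing left below it):
  1 left: {4}→1  {9}→1
  2 left: {3,4}→1  {4,9}→2  {8,9}→1
  3 left: {0,3,4}→1  {3,4,9}→3  {4,8,9}→3  {7,8,9}→1
  4 left: {0,3,4,9}→4  {3,4,8,9}→6  {4,7,8,9}→4  {6,7,8,9}→1
  5 left: {0,3,4,8,9}→10  {3,4,7,8,9}→10  {4,6,7,8,9}→5  {5,6,7,8,9}→1
  6 left: {0,3,4,7,8,9}→20  {2,5,6,7,8,9}→1  {3,4,6,7,8,9}→15  {4,5,6,7,8,9}→6
  7 left: {0,3,4,6,7,8,9}→35  {1,2,5,6,7,8,9}→1  {2,4,5,6,7,8,9}→7  {3,4,5,6,7,8,9}→21
  8 left: {0,3,4,5,6,7,8,9}→56  {1,2,4,5,6,7,8,9}→8  {2,3,4,5,6,7,8,9}→28
  placing 0:b first → 36 extensions
  placing 1:a first → 84 extensions
total linear extensions = 120

120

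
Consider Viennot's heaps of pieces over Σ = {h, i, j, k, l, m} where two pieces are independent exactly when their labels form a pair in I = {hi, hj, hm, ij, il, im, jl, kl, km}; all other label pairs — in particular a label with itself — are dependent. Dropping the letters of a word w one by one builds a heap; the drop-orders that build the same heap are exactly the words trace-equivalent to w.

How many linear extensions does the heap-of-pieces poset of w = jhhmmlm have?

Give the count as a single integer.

10

0(j) covers ∅
1(h) covers ∅
2(h) covers 1:h
3(m) covers 0:j
4(m) covers 3:m
5(l) covers 2:h, 4:m
6(m) covers 5:l
floor of heap: 0:j, 1:h
completions by unplaced set U, small U first (add the entries for U minus each lowest piece of U):
  |U|=1: {6}:1
  |U|=2: {5,6}:1
  |U|=3: {2,5,6}:1  {4,5,6}:1
  |U|=4: {1,2,5,6}:1  {2,4,5,6}:2  {3,4,5,6}:1
  |U|=5: {0,3,4,5,6}:1  {1,2,4,5,6}:3  {2,3,4,5,6}:3
  start at 0(j): 6
  start at 1(h): 4
sum over floor = 10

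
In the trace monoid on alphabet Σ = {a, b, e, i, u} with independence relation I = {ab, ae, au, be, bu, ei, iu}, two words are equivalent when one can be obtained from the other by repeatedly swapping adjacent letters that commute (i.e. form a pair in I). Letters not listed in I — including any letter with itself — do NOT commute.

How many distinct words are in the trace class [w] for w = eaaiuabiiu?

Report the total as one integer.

0(e) covers ∅
1(a) covers ∅
2(a) covers 1:a
3(i) covers 2:a
4(u) covers 0:e
5(a) covers 3:i
6(b) covers 3:i
7(i) covers 5:a, 6:b
8(i) covers 7:i
9(u) covers 4:u
floor of heap: 0:e, 1:a
completions by unplaced set U, small U first (add the entries for U minus each lowest piece of U):
  |U|=1: {8}:1  {9}:1
  |U|=2: {4,9}:1  {7,8}:1  {8,9}:2
  |U|=3: {0,4,9}:1  {4,8,9}:3  {5,7,8}:1  {6,7,8}:1  {7,8,9}:3
  |U|=4: {0,4,8,9}:4  {4,7,8,9}:6  {5,6,7,8}:2  {5,7,8,9}:4  {6,7,8,9}:4
  |U|=5: {0,4,7,8,9}:10  {3,5,6,7,8}:2  {4,5,7,8,9}:10  {4,6,7,8,9}:10  {5,6,7,8,9}:10
  |U|=6: {0,4,5,7,8,9}:20  {0,4,6,7,8,9}:20  {2,3,5,6,7,8}:2  {3,5,6,7,8,9}:12  {4,5,6,7,8,9}:30
  |U|=7: {0,4,5,6,7,8,9}:70  {1,2,3,5,6,7,8}:2  {2,3,5,6,7,8,9}:14  {3,4,5,6,7,8,9}:42
  |U|=8: {0,3,4,5,6,7,8,9}:112  {1,2,3,5,6,7,8,9}:16  {2,3,4,5,6,7,8,9}:56
  start at 0(e): 72
  start at 1(a): 168
sum over floor = 240

240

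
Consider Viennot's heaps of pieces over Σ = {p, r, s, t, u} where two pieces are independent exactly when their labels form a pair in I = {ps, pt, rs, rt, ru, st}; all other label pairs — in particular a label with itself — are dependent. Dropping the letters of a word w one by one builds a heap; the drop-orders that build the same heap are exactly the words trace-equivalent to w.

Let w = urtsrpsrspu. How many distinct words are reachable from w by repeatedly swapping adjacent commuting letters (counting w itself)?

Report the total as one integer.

drop 0:u onto floor
drop 1:r onto floor
drop 2:t onto {0:u}
drop 3:s onto {0:u}
drop 4:r onto {1:r}
drop 5:p onto {0:u, 4:r}
drop 6:s onto {3:s}
drop 7:r onto {5:p}
drop 8:s onto {6:s}
drop 9:p onto {7:r}
drop 10:u onto {2:t, 8:s, 9:p}
ground layer = {0:u, 1:r}
drop-orders for the pieces not yet dropped (sum over which currently-grounded one goes next):
  1 to go: {10} 1
  2 to go: {2,10} 1  {8,10} 1  {9,10} 1
  3 to go: {2,8,10} 2  {2,9,10} 2  {6,8,10} 1  {7,9,10} 1  {8,9,10} 2
  4 to go: {2,6,8,10} 3  {2,7,9,10} 3  {2,8,9,10} 6  {3,6,8,10} 1  {5,7,9,10} 1  {6,8,9,10} 3  {7,8,9,10} 3
  5 to go: {2,3,6,8,10} 4  {2,5,7,9,10} 4  {2,6,8,9,10} 12  {2,7,8,9,10} 12  {3,6,8,9,10} 4  {4,5,7,9,10} 1  {5,7,8,9,10} 4  {6,7,8,9,10} 6
  6 to go: {1,4,5,7,9,10} 1  {2,3,6,8,9,10} 20  {2,4,5,7,9,10} 5  {2,5,7,8,9,10} 20  {2,6,7,8,9,10} 30  {3,6,7,8,9,10} 10  {4,5,7,8,9,10} 5  {5,6,7,8,9,10} 10
  7 to go: {1,2,4,5,7,9,10} 6  {1,4,5,7,8,9,10} 6  {2,3,6,7,8,9,10} 60  {2,4,5,7,8,9,10} 30  {2,5,6,7,8,9,10} 60  {3,5,6,7,8,9,10} 20  {4,5,6,7,8,9,10} 15
  8 to go: {1,2,4,5,7,8,9,10} 42  {1,4,5,6,7,8,9,10} 21  {2,3,5,6,7,8,9,10} 140  {2,4,5,6,7,8,9,10} 105  {3,4,5,6,7,8,9,10} 35
  9 to go: {0,2,3,5,6,7,8,9,10} 140  {1,2,4,5,6,7,8,9,10} 168  {1,3,4,5,6,7,8,9,10} 56  {2,3,4,5,6,7,8,9,10} 280
  if 0:u drops first: 504 orders
  if 1:r drops first: 420 orders
heap linearizations: 924

924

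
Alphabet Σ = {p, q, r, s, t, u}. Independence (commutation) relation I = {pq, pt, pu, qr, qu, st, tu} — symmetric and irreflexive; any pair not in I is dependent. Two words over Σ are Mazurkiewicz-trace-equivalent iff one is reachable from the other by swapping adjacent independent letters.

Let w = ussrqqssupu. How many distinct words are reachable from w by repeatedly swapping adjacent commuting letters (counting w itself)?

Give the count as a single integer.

9

0(u) covers ∅
1(s) covers 0:u
2(s) covers 1:s
3(r) covers 2:s
4(q) covers 2:s
5(q) covers 4:q
6(s) covers 3:r, 5:q
7(s) covers 6:s
8(u) covers 7:s
9(p) covers 7:s
10(u) covers 8:u
floor of heap: 0:u
completions by unplaced set U, small U first (add the entries for U minus each lowest piece of U):
  |U|=1: {9}:1  {10}:1
  |U|=2: {8,10}:1  {9,10}:2
  |U|=3: {8,9,10}:3
  |U|=4: {7,8,9,10}:3
  |U|=5: {6,7,8,9,10}:3
  |U|=6: {3,6,7,8,9,10}:3  {5,6,7,8,9,10}:3
  |U|=7: {3,5,6,7,8,9,10}:6  {4,5,6,7,8,9,10}:3
  |U|=8: {3,4,5,6,7,8,9,10}:9
  |U|=9: {2,3,4,5,6,7,8,9,10}:9
  start at 0(u): 9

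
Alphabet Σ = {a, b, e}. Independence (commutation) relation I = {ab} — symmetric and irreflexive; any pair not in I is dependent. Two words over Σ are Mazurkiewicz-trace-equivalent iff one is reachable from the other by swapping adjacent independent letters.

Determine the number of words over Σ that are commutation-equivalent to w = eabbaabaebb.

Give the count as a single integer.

35

#0=e has no predecessor
#1=a depends on [0:e]
#2=b depends on [0:e]
#3=b depends on [2:b]
#4=a depends on [1:a]
#5=a depends on [4:a]
#6=b depends on [3:b]
#7=a depends on [5:a]
#8=e depends on [6:b, 7:a]
#9=b depends on [8:e]
#10=b depends on [9:b]
sources: [0:e]
N(rest) = Σ N(rest − s) over sources s of rest; N(one piece) = 1:
  size 1 → [10]=1
  size 2 → [9,10]=1
  size 3 → [8,9,10]=1
  size 4 → [6,8,9,10]=1  [7,8,9,10]=1
  size 5 → [3,6,8,9,10]=1  [5,7,8,9,10]=1  [6,7,8,9,10]=2
  size 6 → [2,3,6,8,9,10]=1  [3,6,7,8,9,10]=3  [4,5,7,8,9,10]=1  [5,6,7,8,9,10]=3
  size 7 → [1,4,5,7,8,9,10]=1  [2,3,6,7,8,9,10]=4  [3,5,6,7,8,9,10]=6  [4,5,6,7,8,9,10]=4
  size 8 → [1,4,5,6,7,8,9,10]=5  [2,3,5,6,7,8,9,10]=10  [3,4,5,6,7,8,9,10]=10
  size 9 → [1,3,4,5,6,7,8,9,10]=15  [2,3,4,5,6,7,8,9,10]=20
  first=0(e) contributes 35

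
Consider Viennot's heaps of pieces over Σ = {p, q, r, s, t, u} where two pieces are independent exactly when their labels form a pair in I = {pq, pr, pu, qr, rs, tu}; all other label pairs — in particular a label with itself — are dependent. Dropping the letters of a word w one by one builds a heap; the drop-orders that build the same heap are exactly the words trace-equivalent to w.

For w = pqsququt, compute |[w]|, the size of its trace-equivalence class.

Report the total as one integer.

0(p) covers ∅
1(q) covers ∅
2(s) covers 0:p, 1:q
3(q) covers 2:s
4(u) covers 3:q
5(q) covers 4:u
6(u) covers 5:q
7(t) covers 5:q
floor of heap: 0:p, 1:q
completions by unplaced set U, small U first (add the entries for U minus each lowest piece of U):
  |U|=1: {6}:1  {7}:1
  |U|=2: {6,7}:2
  |U|=3: {5,6,7}:2
  |U|=4: {4,5,6,7}:2
  |U|=5: {3,4,5,6,7}:2
  |U|=6: {2,3,4,5,6,7}:2
  start at 0(p): 2
  start at 1(q): 2
sum over floor = 4

4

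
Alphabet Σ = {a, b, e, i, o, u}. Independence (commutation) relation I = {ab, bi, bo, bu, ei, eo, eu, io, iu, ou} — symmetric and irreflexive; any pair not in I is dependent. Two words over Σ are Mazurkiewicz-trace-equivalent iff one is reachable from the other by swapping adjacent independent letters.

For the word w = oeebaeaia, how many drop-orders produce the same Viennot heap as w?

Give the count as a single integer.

0(o) covers ∅
1(e) covers ∅
2(e) covers 1:e
3(b) covers 2:e
4(a) covers 0:o, 2:e
5(e) covers 3:b, 4:a
6(a) covers 5:e
7(i) covers 6:a
8(a) covers 7:i
floor of heap: 0:o, 1:e
completions by unplaced set U, small U first (add the entries for U minus each lowest piece of U):
  |U|=1: {8}:1
  |U|=2: {7,8}:1
  |U|=3: {6,7,8}:1
  |U|=4: {5,6,7,8}:1
  |U|=5: {3,5,6,7,8}:1  {4,5,6,7,8}:1
  |U|=6: {0,4,5,6,7,8}:1  {3,4,5,6,7,8}:2
  |U|=7: {0,3,4,5,6,7,8}:3  {2,3,4,5,6,7,8}:2
  start at 0(o): 2
  start at 1(e): 5
sum over floor = 7

7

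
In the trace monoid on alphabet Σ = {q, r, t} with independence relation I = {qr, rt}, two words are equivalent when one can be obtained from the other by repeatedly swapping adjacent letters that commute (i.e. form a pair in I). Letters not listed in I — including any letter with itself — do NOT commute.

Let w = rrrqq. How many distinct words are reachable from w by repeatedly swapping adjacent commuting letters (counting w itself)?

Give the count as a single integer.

drop 0:r onto floor
drop 1:r onto {0:r}
drop 2:r onto {1:r}
drop 3:q onto floor
drop 4:q onto {3:q}
ground layer = {0:r, 3:q}
drop-orders for the pieces not yet dropped (sum over which currently-grounded one goes next):
  1 to go: {2} 1  {4} 1
  2 to go: {1,2} 1  {2,4} 2  {3,4} 1
  3 to go: {0,1,2} 1  {1,2,4} 3  {2,3,4} 3
  if 0:r drops first: 6 orders
  if 3:q drops first: 4 orders
heap linearizations: 10

10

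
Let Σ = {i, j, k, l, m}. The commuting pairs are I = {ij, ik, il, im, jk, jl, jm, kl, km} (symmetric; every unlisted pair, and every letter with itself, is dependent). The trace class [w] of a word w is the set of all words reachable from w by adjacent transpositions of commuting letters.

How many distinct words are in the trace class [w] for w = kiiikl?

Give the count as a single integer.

60

piece 0:k — minimal
piece 1:i — minimal
piece 2:i rests on {1:i}
piece 3:i rests on {2:i}
piece 4:k rests on {0:k}
piece 5:l — minimal
minimal pieces: {0:k, 1:i, 5:l}
ways to finish when only these pieces remain (= sum over removing one remaining piece with nothing left below it):
  1 left: {3}→1  {4}→1  {5}→1
  2 left: {0,4}→1  {2,3}→1  {3,4}→2  {3,5}→2  {4,5}→2
  3 left: {0,3,4}→3  {0,4,5}→3  {1,2,3}→1  {2,3,4}→3  {2,3,5}→3  {3,4,5}→6
  4 left: {0,2,3,4}→6  {0,3,4,5}→12  {1,2,3,4}→4  {1,2,3,5}→4  {2,3,4,5}→12
  placing 0:k first → 20 extensions
  placing 1:i first → 30 extensions
  placing 5:l first → 10 extensions
total linear extensions = 60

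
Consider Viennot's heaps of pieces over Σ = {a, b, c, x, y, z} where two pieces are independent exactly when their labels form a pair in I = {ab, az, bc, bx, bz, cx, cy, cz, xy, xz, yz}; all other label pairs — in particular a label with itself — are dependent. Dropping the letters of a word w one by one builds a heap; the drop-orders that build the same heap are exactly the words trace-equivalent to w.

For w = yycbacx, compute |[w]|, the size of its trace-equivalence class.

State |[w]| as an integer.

26

drop 0:y onto floor
drop 1:y onto {0:y}
drop 2:c onto floor
drop 3:b onto {1:y}
drop 4:a onto {1:y, 2:c}
drop 5:c onto {4:a}
drop 6:x onto {4:a}
ground layer = {0:y, 2:c}
drop-orders for the pieces not yet dropped (sum over which currently-grounded one goes next):
  1 to go: {3} 1  {5} 1  {6} 1
  2 to go: {3,5} 2  {3,6} 2  {5,6} 2
  3 to go: {3,5,6} 6  {4,5,6} 2
  4 to go: {2,4,5,6} 2  {3,4,5,6} 8
  5 to go: {1,3,4,5,6} 8  {2,3,4,5,6} 10
  if 0:y drops first: 18 orders
  if 2:c drops first: 8 orders
heap linearizations: 26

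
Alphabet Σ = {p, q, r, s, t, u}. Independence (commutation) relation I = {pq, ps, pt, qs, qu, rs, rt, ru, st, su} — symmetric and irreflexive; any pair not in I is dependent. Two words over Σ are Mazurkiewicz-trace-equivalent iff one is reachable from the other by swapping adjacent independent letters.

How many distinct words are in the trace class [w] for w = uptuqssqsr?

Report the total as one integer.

#0=u has no predecessor
#1=p depends on [0:u]
#2=t depends on [0:u]
#3=u depends on [1:p, 2:t]
#4=q depends on [2:t]
#5=s has no predecessor
#6=s depends on [5:s]
#7=q depends on [4:q]
#8=s depends on [6:s]
#9=r depends on [1:p, 7:q]
sources: [0:u, 5:s]
N(rest) = Σ N(rest − s) over sources s of rest; N(one piece) = 1:
  size 1 → [3]=1  [8]=1  [9]=1
  size 2 → [3,8]=2  [3,9]=2  [6,8]=1  [7,9]=1  [8,9]=2
  size 3 → [1,3,9]=2  [3,6,8]=3  [3,7,9]=3  [3,8,9]=6  [4,7,9]=1  [5,6,8]=1  [6,8,9]=3  [7,8,9]=3
  size 4 → [1,3,7,9]=5  [1,3,8,9]=8  [3,4,7,9]=4  [3,5,6,8]=4  [3,6,8,9]=12  [3,7,8,9]=12  [4,7,8,9]=4  [5,6,8,9]=4  [6,7,8,9]=6
  size 5 → [1,3,4,7,9]=9  [1,3,6,8,9]=20  [1,3,7,8,9]=25  [2,3,4,7,9]=4  [3,4,7,8,9]=20  [3,5,6,8,9]=20  [3,6,7,8,9]=30  [4,6,7,8,9]=10  [5,6,7,8,9]=10
  size 6 → [1,2,3,4,7,9]=13  [1,3,4,7,8,9]=54  [1,3,5,6,8,9]=40  [1,3,6,7,8,9]=75  [2,3,4,7,8,9]=24  [3,4,6,7,8,9]=60  [3,5,6,7,8,9]=60  [4,5,6,7,8,9]=20
  size 7 → [0,1,2,3,4,7,9]=13  [1,2,3,4,7,8,9]=91  [1,3,4,6,7,8,9]=189  [1,3,5,6,7,8,9]=175  [2,3,4,6,7,8,9]=84  [3,4,5,6,7,8,9]=140
  size 8 → [0,1,2,3,4,7,8,9]=104  [1,2,3,4,6,7,8,9]=364  [1,3,4,5,6,7,8,9]=504  [2,3,4,5,6,7,8,9]=224
  first=0(u) contributes 1092
  first=5(s) contributes 468
|[w]| = 1560

1560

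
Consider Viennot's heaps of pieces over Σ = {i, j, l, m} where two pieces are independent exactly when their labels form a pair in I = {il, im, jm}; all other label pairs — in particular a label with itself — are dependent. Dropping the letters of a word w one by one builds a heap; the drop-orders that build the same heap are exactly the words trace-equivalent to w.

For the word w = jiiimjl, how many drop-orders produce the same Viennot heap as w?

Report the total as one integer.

drop 0:j onto floor
drop 1:i onto {0:j}
drop 2:i onto {1:i}
drop 3:i onto {2:i}
drop 4:m onto floor
drop 5:j onto {3:i}
drop 6:l onto {4:m, 5:j}
ground layer = {0:j, 4:m}
drop-orders for the pieces not yet dropped (sum over which currently-grounded one goes next):
  1 to go: {6} 1
  2 to go: {4,6} 1  {5,6} 1
  3 to go: {3,5,6} 1  {4,5,6} 2
  4 to go: {2,3,5,6} 1  {3,4,5,6} 3
  5 to go: {1,2,3,5,6} 1  {2,3,4,5,6} 4
  if 0:j drops first: 5 orders
  if 4:m drops first: 1 orders
heap linearizations: 6

6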